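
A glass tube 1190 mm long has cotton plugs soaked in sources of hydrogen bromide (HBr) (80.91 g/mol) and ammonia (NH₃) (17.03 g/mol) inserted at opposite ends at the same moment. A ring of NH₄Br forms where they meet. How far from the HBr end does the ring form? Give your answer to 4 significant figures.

374.3 mm

Graham's law gives d_HBr/d_NH₃ = rate_HBr/rate_NH₃ = √(M_NH₃/M_HBr) = √(17.03/80.91) = 0.4588.
With d_HBr + d_NH₃ = 1190 mm, d_NH₃ = 1190/(1 + 0.4588) = 815.7 mm.
d_HBr = 1190 − 815.7 = 374.3 mm.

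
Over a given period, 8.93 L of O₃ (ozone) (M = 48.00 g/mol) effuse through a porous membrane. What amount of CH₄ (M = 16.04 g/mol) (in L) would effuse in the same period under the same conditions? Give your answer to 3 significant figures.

Using Graham's law: rate_CH₄/rate_O₃ = √(M_O₃/M_CH₄) = √(48.00/16.04) = √2.993 = 1.730.
So the volume for CH₄ is 8.93 × 1.730 = 15.4 L.

15.4 L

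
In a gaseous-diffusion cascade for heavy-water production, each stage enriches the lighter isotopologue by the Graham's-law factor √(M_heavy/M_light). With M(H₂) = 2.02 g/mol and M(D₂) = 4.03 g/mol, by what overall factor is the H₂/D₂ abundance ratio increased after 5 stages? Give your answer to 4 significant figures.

5.622

Overall factor = α^5 with α = √(4.03/2.02), i.e. (4.03/2.02)^(5/2).
= 1.99505^(5/2) = 5.622.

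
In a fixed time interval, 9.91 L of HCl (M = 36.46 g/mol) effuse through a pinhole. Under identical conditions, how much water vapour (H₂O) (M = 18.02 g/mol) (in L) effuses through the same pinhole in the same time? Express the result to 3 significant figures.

14.1 L

Graham's law gives rate_H₂O/rate_HCl = √(M_HCl/M_H₂O) = √(36.46/18.02) = √2.023 = 1.422.
So the volume for H₂O is 9.91 × 1.422 = 14.1 L.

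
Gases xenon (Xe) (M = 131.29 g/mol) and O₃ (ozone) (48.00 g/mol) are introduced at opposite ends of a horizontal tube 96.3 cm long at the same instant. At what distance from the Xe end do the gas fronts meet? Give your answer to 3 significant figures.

In equal time, each gas travels a distance ∝ its rate ∝ 1/√M, so d_Xe/d_O₃ = √(M_O₃/M_Xe) = √(48.00/131.29) = 0.6047.
With d_Xe + d_O₃ = 96.3 cm, d_O₃ = 96.3/(1 + 0.6047) = 60.01 cm.
d_Xe = 96.3 − 60.01 = 36.3 cm.

36.3 cm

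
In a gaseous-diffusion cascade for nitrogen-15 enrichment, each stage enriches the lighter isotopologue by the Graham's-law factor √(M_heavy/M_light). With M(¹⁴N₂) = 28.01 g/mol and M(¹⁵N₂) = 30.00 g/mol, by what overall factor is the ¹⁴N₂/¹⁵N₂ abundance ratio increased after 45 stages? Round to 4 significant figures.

4.685

Overall factor = α^45 with α = √(30.00/28.01), i.e. (30.00/28.01)^(45/2).
= 1.07105^(45/2) = 4.685.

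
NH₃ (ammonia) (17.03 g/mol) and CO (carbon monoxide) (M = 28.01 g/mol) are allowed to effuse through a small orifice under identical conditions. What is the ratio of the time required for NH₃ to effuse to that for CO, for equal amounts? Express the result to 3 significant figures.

By Graham's law, t_NH₃/t_CO = √(M_NH₃/M_CO) = √(17.03/28.01) = √0.6080 = 0.780.

0.780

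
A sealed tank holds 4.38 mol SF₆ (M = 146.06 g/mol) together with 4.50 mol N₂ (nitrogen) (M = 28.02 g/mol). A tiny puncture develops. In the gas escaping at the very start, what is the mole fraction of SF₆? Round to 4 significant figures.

0.2989

Each component's effusion rate ∝ (its partial pressure)·(1/√M) ∝ n_i/√M_i.
So x_SF₆ in the escaping gas = (n_SF₆/√M_SF₆) / Σ(n_i/√M_i)
= (4.38/√146.06) / (4.38/√146.06 + 4.50/√28.02) = 0.3624/(0.3624 + 0.8501) = 0.2989.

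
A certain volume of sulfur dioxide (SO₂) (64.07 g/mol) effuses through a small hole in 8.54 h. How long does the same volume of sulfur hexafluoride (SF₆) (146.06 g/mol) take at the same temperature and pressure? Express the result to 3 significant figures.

From Graham's law, t_SF₆/t_SO₂ = √(M_SF₆/M_SO₂) = √(146.06/64.07) = √2.280 = 1.510.
So the time for SF₆ is 8.54 × 1.510 = 12.9 h.

12.9 h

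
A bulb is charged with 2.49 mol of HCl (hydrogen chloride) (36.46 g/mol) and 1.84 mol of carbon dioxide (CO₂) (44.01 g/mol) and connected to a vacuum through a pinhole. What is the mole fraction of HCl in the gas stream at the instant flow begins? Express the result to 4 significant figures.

Rate_i ∝ x_i/√M_i (Graham's law weighted by mole fraction), so the effusate composition follows n_i/√M_i.
So x_HCl in the escaping gas = (n_HCl/√M_HCl) / Σ(n_i/√M_i)
= (2.49/√36.46) / (2.49/√36.46 + 1.84/√44.01) = 0.4124/(0.4124 + 0.2774) = 0.5979.

0.5979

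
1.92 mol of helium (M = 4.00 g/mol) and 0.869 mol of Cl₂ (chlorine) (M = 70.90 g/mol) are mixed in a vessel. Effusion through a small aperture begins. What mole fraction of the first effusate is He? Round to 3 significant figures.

Rate_i ∝ x_i/√M_i (Graham's law weighted by mole fraction), so the effusate composition follows n_i/√M_i.
Mole fraction of He in the effusate = (n_He/√M_He) / (n_He/√M_He + n_Cl₂/√M_Cl₂)
= (1.92/√4.00) / (1.92/√4.00 + 0.869/√70.90) = 0.9600/(0.9600 + 0.1032) = 0.903.

0.903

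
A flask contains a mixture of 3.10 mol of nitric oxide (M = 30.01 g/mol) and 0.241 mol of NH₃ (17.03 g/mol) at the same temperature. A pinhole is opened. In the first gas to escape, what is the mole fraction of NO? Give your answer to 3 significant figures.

0.906

Rate_i ∝ x_i/√M_i (Graham's law weighted by mole fraction), so the effusate composition follows n_i/√M_i.
So x_NO in the escaping gas = (n_NO/√M_NO) / Σ(n_i/√M_i)
= (3.10/√30.01) / (3.10/√30.01 + 0.241/√17.03) = 0.5659/(0.5659 + 0.05840) = 0.906.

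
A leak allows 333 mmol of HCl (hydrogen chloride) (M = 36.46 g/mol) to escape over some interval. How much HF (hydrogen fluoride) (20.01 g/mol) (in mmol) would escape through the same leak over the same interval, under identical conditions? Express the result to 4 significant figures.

Since effusion rate ∝ 1/√M, rate_HF/rate_HCl = √(M_HCl/M_HF) = √(36.46/20.01) = √1.822 = 1.350.
So the amount for HF is 333 × 1.350 = 449.5 mmol.

449.5 mmol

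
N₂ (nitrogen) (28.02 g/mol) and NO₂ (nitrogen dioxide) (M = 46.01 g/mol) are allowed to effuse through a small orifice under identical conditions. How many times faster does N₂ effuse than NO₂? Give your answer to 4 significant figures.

1.281

By Graham's law, rate_N₂/rate_NO₂ = √(M_NO₂/M_N₂) = √(46.01/28.02) = √1.642 = 1.281.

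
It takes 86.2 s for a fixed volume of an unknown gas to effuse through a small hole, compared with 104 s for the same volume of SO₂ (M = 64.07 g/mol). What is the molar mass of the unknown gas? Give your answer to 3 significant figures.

44.0 g/mol

Using Graham's law: t_X/t_SO₂ = √(M_X/M_SO₂).
86.2/104 = 0.8288 = √(M_X/64.07)
M_X = 64.07 × 0.8288² = 64.07 × 0.6870 = 44.0 g/mol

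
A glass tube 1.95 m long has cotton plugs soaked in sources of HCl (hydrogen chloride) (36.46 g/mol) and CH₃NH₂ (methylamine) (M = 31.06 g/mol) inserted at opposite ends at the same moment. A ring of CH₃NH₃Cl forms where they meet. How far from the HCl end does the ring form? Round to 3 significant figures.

Graham's law gives d_HCl/d_CH₃NH₂ = rate_HCl/rate_CH₃NH₂ = √(M_CH₃NH₂/M_HCl) = √(31.06/36.46) = 0.9230.
With d_HCl + d_CH₃NH₂ = 1.95 m, d_CH₃NH₂ = 1.95/(1 + 0.9230) = 1.014 m.
d_HCl = 1.95 − 1.014 = 0.936 m.

0.936 m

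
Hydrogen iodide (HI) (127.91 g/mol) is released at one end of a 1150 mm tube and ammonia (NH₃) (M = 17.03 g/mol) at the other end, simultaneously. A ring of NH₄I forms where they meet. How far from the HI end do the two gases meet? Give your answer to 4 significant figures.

307.4 mm

In equal time, each gas travels a distance ∝ its rate ∝ 1/√M, so d_HI/d_NH₃ = √(M_NH₃/M_HI) = √(17.03/127.91) = 0.3649.
With d_HI + d_NH₃ = 1150 mm, d_NH₃ = 1150/(1 + 0.3649) = 842.6 mm.
d_HI = 1150 − 842.6 = 307.4 mm.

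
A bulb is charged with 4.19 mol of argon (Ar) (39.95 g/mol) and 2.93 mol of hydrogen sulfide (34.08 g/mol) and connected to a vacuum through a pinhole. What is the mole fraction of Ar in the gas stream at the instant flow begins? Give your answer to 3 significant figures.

0.569

Effusion rate of each component ∝ n_i/√M_i (partial pressure × 1/√M).
x_Ar(eff) = (n_Ar/√M_Ar) / (n_Ar/√M_Ar + n_H₂S/√M_H₂S)
= (4.19/√39.95) / (4.19/√39.95 + 2.93/√34.08) = 0.6629/(0.6629 + 0.5019) = 0.569.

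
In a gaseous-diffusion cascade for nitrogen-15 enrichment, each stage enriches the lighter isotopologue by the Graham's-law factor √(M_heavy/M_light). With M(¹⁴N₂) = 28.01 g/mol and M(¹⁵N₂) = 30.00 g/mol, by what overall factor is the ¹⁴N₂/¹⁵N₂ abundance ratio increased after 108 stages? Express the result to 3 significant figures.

After 108 stages the ratio has grown by (√(30.00/28.01))^108 = (30.00/28.01)^(108/2).
= 1.07105^54 = 40.7.

40.7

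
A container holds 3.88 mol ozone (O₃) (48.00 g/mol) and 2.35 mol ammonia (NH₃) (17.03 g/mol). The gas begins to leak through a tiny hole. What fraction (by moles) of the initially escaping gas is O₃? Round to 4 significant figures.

The effusion rate of species i is ∝ p_i/√M_i ∝ n_i/√M_i.
Mole fraction of O₃ in the effusate = (n_O₃/√M_O₃) / (n_O₃/√M_O₃ + n_NH₃/√M_NH₃)
= (3.88/√48.00) / (3.88/√48.00 + 2.35/√17.03) = 0.5600/(0.5600 + 0.5695) = 0.4958.

0.4958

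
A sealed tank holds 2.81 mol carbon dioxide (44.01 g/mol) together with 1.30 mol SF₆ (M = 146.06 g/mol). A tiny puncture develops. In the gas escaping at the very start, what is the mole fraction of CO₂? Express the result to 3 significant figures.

0.797

Rate_i ∝ x_i/√M_i (Graham's law weighted by mole fraction), so the effusate composition follows n_i/√M_i.
So x_CO₂ in the escaping gas = (n_CO₂/√M_CO₂) / Σ(n_i/√M_i)
= (2.81/√44.01) / (2.81/√44.01 + 1.30/√146.06) = 0.4236/(0.4236 + 0.1076) = 0.797.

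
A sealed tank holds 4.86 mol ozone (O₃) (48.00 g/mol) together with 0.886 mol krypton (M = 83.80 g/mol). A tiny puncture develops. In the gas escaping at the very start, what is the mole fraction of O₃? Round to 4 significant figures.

0.8788

Effusion rate of each component ∝ n_i/√M_i (partial pressure × 1/√M).
So x_O₃ in the escaping gas = (n_O₃/√M_O₃) / Σ(n_i/√M_i)
= (4.86/√48.00) / (4.86/√48.00 + 0.886/√83.80) = 0.7015/(0.7015 + 0.09679) = 0.8788.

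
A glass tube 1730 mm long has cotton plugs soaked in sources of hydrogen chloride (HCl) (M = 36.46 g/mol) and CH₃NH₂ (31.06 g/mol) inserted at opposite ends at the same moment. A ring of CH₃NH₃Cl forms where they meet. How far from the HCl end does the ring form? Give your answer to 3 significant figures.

Distances travelled in equal time are proportional to diffusion rates, so d_HCl/d_CH₃NH₂ = √(M_CH₃NH₂/M_HCl) = √(31.06/36.46) = 0.9230.
With d_HCl + d_CH₃NH₂ = 1730 mm, d_CH₃NH₂ = 1730/(1 + 0.9230) = 899.6 mm.
d_HCl = 1730 − 899.6 = 830 mm.

830 mm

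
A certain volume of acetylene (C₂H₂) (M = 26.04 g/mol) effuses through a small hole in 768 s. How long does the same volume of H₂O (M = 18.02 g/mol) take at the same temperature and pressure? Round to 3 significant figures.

639 s

By Graham's law, t_H₂O/t_C₂H₂ = √(M_H₂O/M_C₂H₂) = √(18.02/26.04) = √0.6920 = 0.8319.
So the time for H₂O is 768 × 0.8319 = 639 s.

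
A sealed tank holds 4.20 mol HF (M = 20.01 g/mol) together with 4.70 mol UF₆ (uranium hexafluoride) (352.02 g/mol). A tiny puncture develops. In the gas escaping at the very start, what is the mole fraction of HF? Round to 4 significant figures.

The effusion rate of species i is ∝ p_i/√M_i ∝ n_i/√M_i.
x_HF(eff) = (n_HF/√M_HF) / (n_HF/√M_HF + n_UF₆/√M_UF₆)
= (4.20/√20.01) / (4.20/√20.01 + 4.70/√352.02) = 0.9389/(0.9389 + 0.2505) = 0.7894.

0.7894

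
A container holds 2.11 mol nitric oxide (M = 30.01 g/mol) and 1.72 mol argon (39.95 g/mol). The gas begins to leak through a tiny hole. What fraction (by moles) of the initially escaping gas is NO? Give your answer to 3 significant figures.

0.586

Rate_i ∝ x_i/√M_i (Graham's law weighted by mole fraction), so the effusate composition follows n_i/√M_i.
So x_NO in the escaping gas = (n_NO/√M_NO) / Σ(n_i/√M_i)
= (2.11/√30.01) / (2.11/√30.01 + 1.72/√39.95) = 0.3852/(0.3852 + 0.2721) = 0.586.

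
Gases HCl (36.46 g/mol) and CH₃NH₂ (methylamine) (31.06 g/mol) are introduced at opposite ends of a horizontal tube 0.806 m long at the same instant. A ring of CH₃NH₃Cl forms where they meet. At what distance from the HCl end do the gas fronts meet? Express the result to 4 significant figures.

0.3869 m

The fronts meet when d_HCl + d_CH₃NH₂ = L with d_HCl/d_CH₃NH₂ = √(M_CH₃NH₂/M_HCl) (Graham's law). Here √(M_CH₃NH₂/M_HCl) = √(31.06/36.46) = 0.9230.
With d_HCl + d_CH₃NH₂ = 0.806 m, d_CH₃NH₂ = 0.806/(1 + 0.9230) = 0.4191 m.
d_HCl = 0.806 − 0.4191 = 0.3869 m.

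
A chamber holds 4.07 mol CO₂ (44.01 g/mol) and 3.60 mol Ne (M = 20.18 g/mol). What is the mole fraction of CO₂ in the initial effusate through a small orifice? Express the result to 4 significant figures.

Each component's effusion rate ∝ (its partial pressure)·(1/√M) ∝ n_i/√M_i.
x_CO₂(eff) = (n_CO₂/√M_CO₂) / (n_CO₂/√M_CO₂ + n_Ne/√M_Ne)
= (4.07/√44.01) / (4.07/√44.01 + 3.60/√20.18) = 0.6135/(0.6135 + 0.8014) = 0.4336.

0.4336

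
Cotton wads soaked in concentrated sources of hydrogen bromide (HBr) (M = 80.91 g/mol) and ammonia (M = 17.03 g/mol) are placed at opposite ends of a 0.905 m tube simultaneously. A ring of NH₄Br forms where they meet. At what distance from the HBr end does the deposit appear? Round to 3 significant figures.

0.285 m

Graham's law gives d_HBr/d_NH₃ = rate_HBr/rate_NH₃ = √(M_NH₃/M_HBr) = √(17.03/80.91) = 0.4588.
With d_HBr + d_NH₃ = 0.905 m, d_NH₃ = 0.905/(1 + 0.4588) = 0.6204 m.
d_HBr = 0.905 − 0.6204 = 0.285 m.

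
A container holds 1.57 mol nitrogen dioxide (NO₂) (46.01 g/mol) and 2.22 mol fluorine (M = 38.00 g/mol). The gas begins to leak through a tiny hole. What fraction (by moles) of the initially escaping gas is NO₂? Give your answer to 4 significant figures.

The effusion rate of species i is ∝ p_i/√M_i ∝ n_i/√M_i.
Mole fraction of NO₂ in the effusate = (n_NO₂/√M_NO₂) / (n_NO₂/√M_NO₂ + n_F₂/√M_F₂)
= (1.57/√46.01) / (1.57/√46.01 + 2.22/√38.00) = 0.2315/(0.2315 + 0.3601) = 0.3912.

0.3912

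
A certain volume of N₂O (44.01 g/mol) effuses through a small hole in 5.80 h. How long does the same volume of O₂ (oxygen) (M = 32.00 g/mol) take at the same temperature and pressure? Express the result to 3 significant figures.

4.95 h

Graham's law gives t_O₂/t_N₂O = √(M_O₂/M_N₂O) = √(32.00/44.01) = √0.7271 = 0.8527.
So the time for O₂ is 5.80 × 0.8527 = 4.95 h.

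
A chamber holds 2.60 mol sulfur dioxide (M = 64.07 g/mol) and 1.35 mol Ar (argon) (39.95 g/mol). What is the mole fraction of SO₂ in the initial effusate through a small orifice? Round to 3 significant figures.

0.603

The effusion rate of species i is ∝ p_i/√M_i ∝ n_i/√M_i.
x_SO₂(eff) = (n_SO₂/√M_SO₂) / (n_SO₂/√M_SO₂ + n_Ar/√M_Ar)
= (2.60/√64.07) / (2.60/√64.07 + 1.35/√39.95) = 0.3248/(0.3248 + 0.2136) = 0.603.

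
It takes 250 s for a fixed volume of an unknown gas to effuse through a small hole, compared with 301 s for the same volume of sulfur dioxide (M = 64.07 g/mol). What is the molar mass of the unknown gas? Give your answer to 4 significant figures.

Graham's law gives t_X/t_SO₂ = √(M_X/M_SO₂).
250/301 = 0.8306 = √(M_X/64.07)
M_X = 64.07 × 0.8306² = 64.07 × 0.6898 = 44.20 g/mol

44.20 g/mol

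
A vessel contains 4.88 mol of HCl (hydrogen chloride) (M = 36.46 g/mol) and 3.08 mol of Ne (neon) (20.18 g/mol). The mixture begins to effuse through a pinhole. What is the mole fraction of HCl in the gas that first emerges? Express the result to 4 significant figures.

0.5410

The effusion rate of species i is ∝ p_i/√M_i ∝ n_i/√M_i.
So x_HCl in the escaping gas = (n_HCl/√M_HCl) / Σ(n_i/√M_i)
= (4.88/√36.46) / (4.88/√36.46 + 3.08/√20.18) = 0.8082/(0.8082 + 0.6856) = 0.5410.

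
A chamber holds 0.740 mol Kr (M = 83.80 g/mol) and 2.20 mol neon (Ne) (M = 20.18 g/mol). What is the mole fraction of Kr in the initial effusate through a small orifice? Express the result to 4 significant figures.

0.1417

The effusion rate of species i is ∝ p_i/√M_i ∝ n_i/√M_i.
So x_Kr in the escaping gas = (n_Kr/√M_Kr) / Σ(n_i/√M_i)
= (0.740/√83.80) / (0.740/√83.80 + 2.20/√20.18) = 0.08084/(0.08084 + 0.4897) = 0.1417.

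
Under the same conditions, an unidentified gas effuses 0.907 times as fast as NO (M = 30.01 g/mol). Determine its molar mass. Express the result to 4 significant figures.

Graham's law gives rate_X/rate_NO = √(M_NO/M_X).
0.907 = √(30.01/M_X)
M_X = 30.01 / 0.907² = 30.01 / 0.8226 = 36.48 g/mol

36.48 g/mol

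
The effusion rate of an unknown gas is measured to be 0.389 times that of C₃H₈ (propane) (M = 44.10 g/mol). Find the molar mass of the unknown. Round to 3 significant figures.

291 g/mol

By Graham's law, rate_X/rate_C₃H₈ = √(M_C₃H₈/M_X).
0.389 = √(44.10/M_X)
M_X = 44.10 / 0.389² = 44.10 / 0.1513 = 291 g/mol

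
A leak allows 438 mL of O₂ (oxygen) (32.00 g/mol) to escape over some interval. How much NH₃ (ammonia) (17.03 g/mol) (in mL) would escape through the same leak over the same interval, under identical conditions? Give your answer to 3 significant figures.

From Graham's law, rate_NH₃/rate_O₂ = √(M_O₂/M_NH₃) = √(32.00/17.03) = √1.879 = 1.371.
So the volume for NH₃ is 438 × 1.371 = 600 mL.

600 mL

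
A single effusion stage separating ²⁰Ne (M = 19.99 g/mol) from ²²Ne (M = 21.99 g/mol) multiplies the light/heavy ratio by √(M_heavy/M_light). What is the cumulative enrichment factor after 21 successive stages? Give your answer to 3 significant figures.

2.72

Each stage multiplies the ratio by α = √(21.99/19.99), so after 21 stages the overall factor is α^21 = (21.99/19.99)^(21/2).
= 1.10005^(21/2) = 2.72.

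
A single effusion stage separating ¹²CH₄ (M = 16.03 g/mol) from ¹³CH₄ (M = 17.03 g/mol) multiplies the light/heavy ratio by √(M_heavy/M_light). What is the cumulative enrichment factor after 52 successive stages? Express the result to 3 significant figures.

4.82

Overall factor = α^52 with α = √(17.03/16.03), i.e. (17.03/16.03)^(52/2).
= 1.06238^26 = 4.82.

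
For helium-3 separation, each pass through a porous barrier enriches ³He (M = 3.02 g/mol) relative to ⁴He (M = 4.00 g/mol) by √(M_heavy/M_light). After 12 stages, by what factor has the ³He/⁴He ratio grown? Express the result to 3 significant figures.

Each stage multiplies the ratio by α = √(4.00/3.02), so after 12 stages the overall factor is α^12 = (4.00/3.02)^(12/2).
= 1.32450^6 = 5.40.

5.40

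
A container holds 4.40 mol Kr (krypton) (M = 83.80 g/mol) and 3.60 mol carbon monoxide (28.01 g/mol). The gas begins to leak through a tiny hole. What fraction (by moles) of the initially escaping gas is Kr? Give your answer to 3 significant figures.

0.414

Rate_i ∝ x_i/√M_i (Graham's law weighted by mole fraction), so the effusate composition follows n_i/√M_i.
So x_Kr in the escaping gas = (n_Kr/√M_Kr) / Σ(n_i/√M_i)
= (4.40/√83.80) / (4.40/√83.80 + 3.60/√28.01) = 0.4807/(0.4807 + 0.6802) = 0.414.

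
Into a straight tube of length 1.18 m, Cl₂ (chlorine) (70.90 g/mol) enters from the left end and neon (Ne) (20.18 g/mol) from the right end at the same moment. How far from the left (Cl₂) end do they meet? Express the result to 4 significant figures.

0.4105 m

The fronts meet when d_Cl₂ + d_Ne = L with d_Cl₂/d_Ne = √(M_Ne/M_Cl₂) (Graham's law). Here √(M_Ne/M_Cl₂) = √(20.18/70.90) = 0.5335.
With d_Cl₂ + d_Ne = 1.18 m, d_Ne = 1.18/(1 + 0.5335) = 0.7695 m.
d_Cl₂ = 1.18 − 0.7695 = 0.4105 m.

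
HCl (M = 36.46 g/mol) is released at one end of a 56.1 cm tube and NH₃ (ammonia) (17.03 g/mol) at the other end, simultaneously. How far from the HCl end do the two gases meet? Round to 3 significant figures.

In equal time, each gas travels a distance ∝ its rate ∝ 1/√M, so d_HCl/d_NH₃ = √(M_NH₃/M_HCl) = √(17.03/36.46) = 0.6834.
With d_HCl + d_NH₃ = 56.1 cm, d_NH₃ = 56.1/(1 + 0.6834) = 33.32 cm.
d_HCl = 56.1 − 33.32 = 22.8 cm.

22.8 cm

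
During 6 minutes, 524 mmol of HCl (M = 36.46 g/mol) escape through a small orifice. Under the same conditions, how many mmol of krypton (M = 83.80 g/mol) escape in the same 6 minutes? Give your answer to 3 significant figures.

346 mmol

Using Graham's law: rate_Kr/rate_HCl = √(M_HCl/M_Kr) = √(36.46/83.80) = √0.4351 = 0.6596.
So the amount for Kr is 524 × 0.6596 = 346 mmol.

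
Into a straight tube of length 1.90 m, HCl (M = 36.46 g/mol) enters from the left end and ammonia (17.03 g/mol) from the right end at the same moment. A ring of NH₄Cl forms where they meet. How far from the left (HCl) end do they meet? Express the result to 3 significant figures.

0.771 m

Distances travelled in equal time are proportional to diffusion rates, so d_HCl/d_NH₃ = √(M_NH₃/M_HCl) = √(17.03/36.46) = 0.6834.
With d_HCl + d_NH₃ = 1.90 m, d_NH₃ = 1.90/(1 + 0.6834) = 1.129 m.
d_HCl = 1.90 − 1.129 = 0.771 m.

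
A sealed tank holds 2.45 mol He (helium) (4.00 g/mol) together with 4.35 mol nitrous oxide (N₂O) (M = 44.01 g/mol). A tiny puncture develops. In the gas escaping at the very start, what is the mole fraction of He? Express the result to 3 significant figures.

Each component's effusion rate ∝ (its partial pressure)·(1/√M) ∝ n_i/√M_i.
x_He(eff) = (n_He/√M_He) / (n_He/√M_He + n_N₂O/√M_N₂O)
= (2.45/√4.00) / (2.45/√4.00 + 4.35/√44.01) = 1.225/(1.225 + 0.6557) = 0.651.

0.651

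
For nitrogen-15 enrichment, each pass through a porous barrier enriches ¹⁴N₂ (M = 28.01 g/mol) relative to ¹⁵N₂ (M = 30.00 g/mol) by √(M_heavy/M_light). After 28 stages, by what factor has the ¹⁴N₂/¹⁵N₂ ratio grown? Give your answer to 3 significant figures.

After 28 stages the ratio has grown by (√(30.00/28.01))^28 = (30.00/28.01)^(28/2).
= 1.07105^14 = 2.61.

2.61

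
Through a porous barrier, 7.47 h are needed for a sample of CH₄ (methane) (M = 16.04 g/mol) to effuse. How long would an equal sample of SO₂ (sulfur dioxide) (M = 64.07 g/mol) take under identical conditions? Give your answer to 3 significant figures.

14.9 h

Using Graham's law: t_SO₂/t_CH₄ = √(M_SO₂/M_CH₄) = √(64.07/16.04) = √3.994 = 1.999.
So the time for SO₂ is 7.47 × 1.999 = 14.9 h.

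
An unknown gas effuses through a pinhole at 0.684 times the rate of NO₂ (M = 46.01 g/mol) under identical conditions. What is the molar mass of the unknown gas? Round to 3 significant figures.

Since effusion rate ∝ 1/√M, rate_X/rate_NO₂ = √(M_NO₂/M_X).
0.684 = √(46.01/M_X)
M_X = 46.01 / 0.684² = 46.01 / 0.4679 = 98.3 g/mol

98.3 g/mol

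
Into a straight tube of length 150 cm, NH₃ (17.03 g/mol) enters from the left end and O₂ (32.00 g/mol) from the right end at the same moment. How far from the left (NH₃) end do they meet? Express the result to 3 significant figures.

Distances travelled in equal time are proportional to diffusion rates, so d_NH₃/d_O₂ = √(M_O₂/M_NH₃) = √(32.00/17.03) = 1.371.
With d_NH₃ + d_O₂ = 150 cm, d_O₂ = 150/(1 + 1.371) = 63.27 cm.
d_NH₃ = 150 − 63.27 = 86.7 cm.

86.7 cm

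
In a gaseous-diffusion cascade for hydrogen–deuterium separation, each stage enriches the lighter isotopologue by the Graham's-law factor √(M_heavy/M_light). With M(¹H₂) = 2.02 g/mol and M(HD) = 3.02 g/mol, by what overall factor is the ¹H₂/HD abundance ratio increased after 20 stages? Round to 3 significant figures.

Each stage multiplies the ratio by α = √(3.02/2.02), so after 20 stages the overall factor is α^20 = (3.02/2.02)^(20/2).
= 1.49505^10 = 55.8.

55.8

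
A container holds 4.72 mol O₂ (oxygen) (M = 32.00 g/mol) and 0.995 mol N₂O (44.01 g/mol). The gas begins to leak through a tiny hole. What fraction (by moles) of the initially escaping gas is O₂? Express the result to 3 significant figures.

Rate_i ∝ x_i/√M_i (Graham's law weighted by mole fraction), so the effusate composition follows n_i/√M_i.
So x_O₂ in the escaping gas = (n_O₂/√M_O₂) / Σ(n_i/√M_i)
= (4.72/√32.00) / (4.72/√32.00 + 0.995/√44.01) = 0.8344/(0.8344 + 0.1500) = 0.848.

0.848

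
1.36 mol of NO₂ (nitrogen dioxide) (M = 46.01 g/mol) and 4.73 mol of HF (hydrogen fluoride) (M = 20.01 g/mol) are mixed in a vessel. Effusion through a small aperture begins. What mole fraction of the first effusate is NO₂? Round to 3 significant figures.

0.159

The effusion rate of species i is ∝ p_i/√M_i ∝ n_i/√M_i.
x_NO₂(eff) = (n_NO₂/√M_NO₂) / (n_NO₂/√M_NO₂ + n_HF/√M_HF)
= (1.36/√46.01) / (1.36/√46.01 + 4.73/√20.01) = 0.2005/(0.2005 + 1.057) = 0.159.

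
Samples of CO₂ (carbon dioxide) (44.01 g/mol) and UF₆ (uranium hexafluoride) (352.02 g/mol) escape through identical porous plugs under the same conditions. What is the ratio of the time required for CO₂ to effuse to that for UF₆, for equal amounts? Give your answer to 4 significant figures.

Using Graham's law: t_CO₂/t_UF₆ = √(M_CO₂/M_UF₆) = √(44.01/352.02) = √0.1250 = 0.3536.

0.3536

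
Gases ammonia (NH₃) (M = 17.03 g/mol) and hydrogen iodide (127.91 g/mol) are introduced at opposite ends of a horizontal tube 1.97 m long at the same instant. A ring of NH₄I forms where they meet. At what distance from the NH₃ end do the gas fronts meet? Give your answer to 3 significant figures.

In equal time, each gas travels a distance ∝ its rate ∝ 1/√M, so d_NH₃/d_HI = √(M_HI/M_NH₃) = √(127.91/17.03) = 2.741.
With d_NH₃ + d_HI = 1.97 m, d_HI = 1.97/(1 + 2.741) = 0.5267 m.
d_NH₃ = 1.97 − 0.5267 = 1.44 m.

1.44 m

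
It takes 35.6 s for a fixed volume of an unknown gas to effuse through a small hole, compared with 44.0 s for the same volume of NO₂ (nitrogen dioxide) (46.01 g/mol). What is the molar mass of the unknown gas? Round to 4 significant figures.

Graham's law gives t_X/t_NO₂ = √(M_X/M_NO₂).
35.6/44.0 = 0.8091 = √(M_X/46.01)
M_X = 46.01 × 0.8091² = 46.01 × 0.6546 = 30.12 g/mol

30.12 g/mol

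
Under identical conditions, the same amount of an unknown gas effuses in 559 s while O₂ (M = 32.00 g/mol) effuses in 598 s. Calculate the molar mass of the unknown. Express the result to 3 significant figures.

Since effusion rate ∝ 1/√M, t_X/t_O₂ = √(M_X/M_O₂).
559/598 = 0.9348 = √(M_X/32.00)
M_X = 32.00 × 0.9348² = 32.00 × 0.8738 = 28.0 g/mol

28.0 g/mol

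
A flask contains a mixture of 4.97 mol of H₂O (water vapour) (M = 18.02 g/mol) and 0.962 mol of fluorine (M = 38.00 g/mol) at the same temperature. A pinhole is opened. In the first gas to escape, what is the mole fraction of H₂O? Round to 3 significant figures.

Rate_i ∝ x_i/√M_i (Graham's law weighted by mole fraction), so the effusate composition follows n_i/√M_i.
So x_H₂O in the escaping gas = (n_H₂O/√M_H₂O) / Σ(n_i/√M_i)
= (4.97/√18.02) / (4.97/√18.02 + 0.962/√38.00) = 1.171/(1.171 + 0.1561) = 0.882.

0.882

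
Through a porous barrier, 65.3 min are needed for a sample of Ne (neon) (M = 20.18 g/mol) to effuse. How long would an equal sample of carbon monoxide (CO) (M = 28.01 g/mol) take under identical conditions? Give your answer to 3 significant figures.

Using Graham's law: t_CO/t_Ne = √(M_CO/M_Ne) = √(28.01/20.18) = √1.388 = 1.178.
So the time for CO is 65.3 × 1.178 = 76.9 min.

76.9 min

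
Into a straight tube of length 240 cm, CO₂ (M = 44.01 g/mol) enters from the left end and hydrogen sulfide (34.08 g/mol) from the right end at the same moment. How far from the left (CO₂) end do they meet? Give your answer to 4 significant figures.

112.3 cm

In equal time, each gas travels a distance ∝ its rate ∝ 1/√M, so d_CO₂/d_H₂S = √(M_H₂S/M_CO₂) = √(34.08/44.01) = 0.8800.
With d_CO₂ + d_H₂S = 240 cm, d_H₂S = 240/(1 + 0.8800) = 127.7 cm.
d_CO₂ = 240 − 127.7 = 112.3 cm.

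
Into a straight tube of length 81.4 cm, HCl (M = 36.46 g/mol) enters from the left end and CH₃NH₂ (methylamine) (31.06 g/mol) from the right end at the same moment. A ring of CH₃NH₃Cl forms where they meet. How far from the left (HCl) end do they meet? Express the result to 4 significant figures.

39.07 cm

In equal time, each gas travels a distance ∝ its rate ∝ 1/√M, so d_HCl/d_CH₃NH₂ = √(M_CH₃NH₂/M_HCl) = √(31.06/36.46) = 0.9230.
With d_HCl + d_CH₃NH₂ = 81.4 cm, d_CH₃NH₂ = 81.4/(1 + 0.9230) = 42.33 cm.
d_HCl = 81.4 − 42.33 = 39.07 cm.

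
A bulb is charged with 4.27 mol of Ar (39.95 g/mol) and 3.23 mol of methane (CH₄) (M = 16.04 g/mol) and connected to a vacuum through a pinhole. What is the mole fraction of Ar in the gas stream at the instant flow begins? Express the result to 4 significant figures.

0.4558

The effusion rate of species i is ∝ p_i/√M_i ∝ n_i/√M_i.
Mole fraction of Ar in the effusate = (n_Ar/√M_Ar) / (n_Ar/√M_Ar + n_CH₄/√M_CH₄)
= (4.27/√39.95) / (4.27/√39.95 + 3.23/√16.04) = 0.6756/(0.6756 + 0.8065) = 0.4558.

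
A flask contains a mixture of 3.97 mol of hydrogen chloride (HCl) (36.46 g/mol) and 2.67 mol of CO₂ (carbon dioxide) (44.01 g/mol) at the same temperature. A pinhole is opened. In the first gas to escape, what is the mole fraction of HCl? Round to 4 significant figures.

Rate_i ∝ x_i/√M_i (Graham's law weighted by mole fraction), so the effusate composition follows n_i/√M_i.
x_HCl(eff) = (n_HCl/√M_HCl) / (n_HCl/√M_HCl + n_CO₂/√M_CO₂)
= (3.97/√36.46) / (3.97/√36.46 + 2.67/√44.01) = 0.6575/(0.6575 + 0.4025) = 0.6203.

0.6203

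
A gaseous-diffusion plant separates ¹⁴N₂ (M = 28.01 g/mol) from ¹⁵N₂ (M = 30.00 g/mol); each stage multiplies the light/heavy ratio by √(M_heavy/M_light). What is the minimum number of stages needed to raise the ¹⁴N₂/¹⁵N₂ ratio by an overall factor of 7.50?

Per stage α = (30.00/28.01)^(1/2) = 1.07105^0.5, giving ln α = 0.03432.
Need α^N ≥ 7.50 ⇒ N ≥ ln(7.50) / ln α = 2.015 / 0.03432 = 58.71.
So at least 59 stages are needed.

59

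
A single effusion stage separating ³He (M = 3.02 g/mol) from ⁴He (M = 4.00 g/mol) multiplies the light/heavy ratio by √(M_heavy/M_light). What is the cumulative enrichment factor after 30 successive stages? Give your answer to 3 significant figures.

The single-stage factor is √(M_heavy/M_light), so 30 stages give [√(4.00/3.02)]^30 = (4.00/3.02)^(30/2).
= 1.32450^15 = 67.7.

67.7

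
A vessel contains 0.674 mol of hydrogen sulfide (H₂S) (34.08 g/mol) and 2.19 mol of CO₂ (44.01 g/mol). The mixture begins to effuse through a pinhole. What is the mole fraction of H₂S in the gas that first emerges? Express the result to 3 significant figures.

0.259

Effusion rate of each component ∝ n_i/√M_i (partial pressure × 1/√M).
Mole fraction of H₂S in the effusate = (n_H₂S/√M_H₂S) / (n_H₂S/√M_H₂S + n_CO₂/√M_CO₂)
= (0.674/√34.08) / (0.674/√34.08 + 2.19/√44.01) = 0.1155/(0.1155 + 0.3301) = 0.259.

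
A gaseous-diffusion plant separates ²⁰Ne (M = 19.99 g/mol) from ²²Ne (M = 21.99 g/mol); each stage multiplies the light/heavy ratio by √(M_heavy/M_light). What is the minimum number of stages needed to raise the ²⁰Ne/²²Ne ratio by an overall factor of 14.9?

57

With α = √(21.99/19.99) per stage, ln α = ½ ln(1.10005) = 0.04768.
Need α^N ≥ 14.9 ⇒ N ≥ ln(14.9) / ln α = 2.701 / 0.04768 = 56.66.
Rounding up, N = 57 stages.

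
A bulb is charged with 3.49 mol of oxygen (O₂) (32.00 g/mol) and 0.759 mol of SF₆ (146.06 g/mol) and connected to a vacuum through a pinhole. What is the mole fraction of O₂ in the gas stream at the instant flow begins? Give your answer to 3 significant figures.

Rate_i ∝ x_i/√M_i (Graham's law weighted by mole fraction), so the effusate composition follows n_i/√M_i.
x_O₂(eff) = (n_O₂/√M_O₂) / (n_O₂/√M_O₂ + n_SF₆/√M_SF₆)
= (3.49/√32.00) / (3.49/√32.00 + 0.759/√146.06) = 0.6170/(0.6170 + 0.06280) = 0.908.

0.908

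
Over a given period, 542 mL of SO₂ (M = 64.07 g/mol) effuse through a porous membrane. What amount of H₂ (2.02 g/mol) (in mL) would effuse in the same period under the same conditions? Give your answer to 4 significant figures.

From Graham's law, rate_H₂/rate_SO₂ = √(M_SO₂/M_H₂) = √(64.07/2.02) = √31.72 = 5.632.
So the volume for H₂ is 542 × 5.632 = 3052 mL.

3052 mL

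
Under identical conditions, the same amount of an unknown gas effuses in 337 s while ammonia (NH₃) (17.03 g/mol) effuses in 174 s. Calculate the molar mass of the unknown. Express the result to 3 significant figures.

Graham's law gives t_X/t_NH₃ = √(M_X/M_NH₃).
337/174 = 1.937 = √(M_X/17.03)
M_X = 17.03 × 1.937² = 17.03 × 3.751 = 63.9 g/mol

63.9 g/mol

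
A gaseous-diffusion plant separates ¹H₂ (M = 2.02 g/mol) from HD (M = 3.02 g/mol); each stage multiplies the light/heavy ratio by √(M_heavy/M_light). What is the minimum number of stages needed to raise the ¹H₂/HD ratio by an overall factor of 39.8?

19

Single-stage factor α = √(3.02/2.02), so ln α = ½ ln(1.49505) = 0.2011.
Need α^N ≥ 39.8 ⇒ N ≥ ln(39.8) / ln α = 3.684 / 0.2011 = 18.32.
Rounding up, N = 19 stages.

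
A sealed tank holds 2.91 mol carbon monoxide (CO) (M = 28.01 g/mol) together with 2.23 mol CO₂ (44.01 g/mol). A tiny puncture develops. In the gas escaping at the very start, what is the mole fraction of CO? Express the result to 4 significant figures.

The effusion rate of species i is ∝ p_i/√M_i ∝ n_i/√M_i.
Mole fraction of CO in the effusate = (n_CO/√M_CO) / (n_CO/√M_CO + n_CO₂/√M_CO₂)
= (2.91/√28.01) / (2.91/√28.01 + 2.23/√44.01) = 0.5498/(0.5498 + 0.3361) = 0.6206.

0.6206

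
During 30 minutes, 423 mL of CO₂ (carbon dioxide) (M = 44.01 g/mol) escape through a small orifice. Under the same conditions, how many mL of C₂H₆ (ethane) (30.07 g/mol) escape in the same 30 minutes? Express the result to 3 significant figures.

By Graham's law, rate_C₂H₆/rate_CO₂ = √(M_CO₂/M_C₂H₆) = √(44.01/30.07) = √1.464 = 1.210.
So the volume for C₂H₆ is 423 × 1.210 = 512 mL.

512 mL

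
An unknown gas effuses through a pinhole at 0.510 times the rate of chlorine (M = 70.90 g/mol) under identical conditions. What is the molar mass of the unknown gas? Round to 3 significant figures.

273 g/mol

By Graham's law, rate_X/rate_Cl₂ = √(M_Cl₂/M_X).
0.510 = √(70.90/M_X)
M_X = 70.90 / 0.510² = 70.90 / 0.2601 = 273 g/mol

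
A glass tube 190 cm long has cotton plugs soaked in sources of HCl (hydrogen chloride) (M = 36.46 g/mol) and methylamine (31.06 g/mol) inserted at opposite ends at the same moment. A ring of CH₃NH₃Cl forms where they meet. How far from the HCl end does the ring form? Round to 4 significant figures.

Distances travelled in equal time are proportional to diffusion rates, so d_HCl/d_CH₃NH₂ = √(M_CH₃NH₂/M_HCl) = √(31.06/36.46) = 0.9230.
With d_HCl + d_CH₃NH₂ = 190 cm, d_CH₃NH₂ = 190/(1 + 0.9230) = 98.80 cm.
d_HCl = 190 − 98.80 = 91.20 cm.

91.20 cm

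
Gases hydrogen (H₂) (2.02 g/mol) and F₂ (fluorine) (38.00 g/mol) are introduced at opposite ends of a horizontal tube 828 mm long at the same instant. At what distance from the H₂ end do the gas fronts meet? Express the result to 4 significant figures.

672.9 mm

Distances travelled in equal time are proportional to diffusion rates, so d_H₂/d_F₂ = √(M_F₂/M_H₂) = √(38.00/2.02) = 4.337.
With d_H₂ + d_F₂ = 828 mm, d_F₂ = 828/(1 + 4.337) = 155.1 mm.
d_H₂ = 828 − 155.1 = 672.9 mm.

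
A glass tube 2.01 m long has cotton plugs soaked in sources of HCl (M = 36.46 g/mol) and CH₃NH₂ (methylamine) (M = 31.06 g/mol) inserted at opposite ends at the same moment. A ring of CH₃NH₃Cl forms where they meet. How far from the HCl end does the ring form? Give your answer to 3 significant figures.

0.965 m

Distances travelled in equal time are proportional to diffusion rates, so d_HCl/d_CH₃NH₂ = √(M_CH₃NH₂/M_HCl) = √(31.06/36.46) = 0.9230.
With d_HCl + d_CH₃NH₂ = 2.01 m, d_CH₃NH₂ = 2.01/(1 + 0.9230) = 1.045 m.
d_HCl = 2.01 − 1.045 = 0.965 m.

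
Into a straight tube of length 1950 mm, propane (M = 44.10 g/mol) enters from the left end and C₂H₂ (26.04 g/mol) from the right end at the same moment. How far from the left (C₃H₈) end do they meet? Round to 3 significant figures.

The fronts meet when d_C₃H₈ + d_C₂H₂ = L with d_C₃H₈/d_C₂H₂ = √(M_C₂H₂/M_C₃H₈) (Graham's law). Here √(M_C₂H₂/M_C₃H₈) = √(26.04/44.10) = 0.7684.
With d_C₃H₈ + d_C₂H₂ = 1950 mm, d_C₂H₂ = 1950/(1 + 0.7684) = 1103 mm.
d_C₃H₈ = 1950 − 1103 = 847 mm.

847 mm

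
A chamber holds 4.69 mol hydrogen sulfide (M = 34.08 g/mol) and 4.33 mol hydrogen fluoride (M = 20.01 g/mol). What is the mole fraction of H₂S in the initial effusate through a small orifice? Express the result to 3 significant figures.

0.454

Rate_i ∝ x_i/√M_i (Graham's law weighted by mole fraction), so the effusate composition follows n_i/√M_i.
Mole fraction of H₂S in the effusate = (n_H₂S/√M_H₂S) / (n_H₂S/√M_H₂S + n_HF/√M_HF)
= (4.69/√34.08) / (4.69/√34.08 + 4.33/√20.01) = 0.8034/(0.8034 + 0.9680) = 0.454.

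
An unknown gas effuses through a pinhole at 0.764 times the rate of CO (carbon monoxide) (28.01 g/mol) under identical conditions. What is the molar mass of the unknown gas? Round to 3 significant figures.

Using Graham's law: rate_X/rate_CO = √(M_CO/M_X).
0.764 = √(28.01/M_X)
M_X = 28.01 / 0.764² = 28.01 / 0.5837 = 48.0 g/mol

48.0 g/mol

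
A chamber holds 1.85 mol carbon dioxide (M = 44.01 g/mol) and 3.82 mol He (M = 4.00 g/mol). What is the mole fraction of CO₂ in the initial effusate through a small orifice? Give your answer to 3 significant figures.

0.127

Rate_i ∝ x_i/√M_i (Graham's law weighted by mole fraction), so the effusate composition follows n_i/√M_i.
x_CO₂(eff) = (n_CO₂/√M_CO₂) / (n_CO₂/√M_CO₂ + n_He/√M_He)
= (1.85/√44.01) / (1.85/√44.01 + 3.82/√4.00) = 0.2789/(0.2789 + 1.910) = 0.127.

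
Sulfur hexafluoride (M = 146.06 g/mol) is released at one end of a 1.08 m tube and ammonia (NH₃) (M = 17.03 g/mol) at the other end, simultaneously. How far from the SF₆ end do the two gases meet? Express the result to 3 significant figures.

In equal time, each gas travels a distance ∝ its rate ∝ 1/√M, so d_SF₆/d_NH₃ = √(M_NH₃/M_SF₆) = √(17.03/146.06) = 0.3415.
With d_SF₆ + d_NH₃ = 1.08 m, d_NH₃ = 1.08/(1 + 0.3415) = 0.8051 m.
d_SF₆ = 1.08 − 0.8051 = 0.275 m.

0.275 m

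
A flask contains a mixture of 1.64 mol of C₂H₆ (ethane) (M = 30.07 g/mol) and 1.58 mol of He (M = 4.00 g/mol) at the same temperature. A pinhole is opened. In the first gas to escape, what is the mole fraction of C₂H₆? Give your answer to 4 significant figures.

0.2746

Each component's effusion rate ∝ (its partial pressure)·(1/√M) ∝ n_i/√M_i.
So x_C₂H₆ in the escaping gas = (n_C₂H₆/√M_C₂H₆) / Σ(n_i/√M_i)
= (1.64/√30.07) / (1.64/√30.07 + 1.58/√4.00) = 0.2991/(0.2991 + 0.7900) = 0.2746.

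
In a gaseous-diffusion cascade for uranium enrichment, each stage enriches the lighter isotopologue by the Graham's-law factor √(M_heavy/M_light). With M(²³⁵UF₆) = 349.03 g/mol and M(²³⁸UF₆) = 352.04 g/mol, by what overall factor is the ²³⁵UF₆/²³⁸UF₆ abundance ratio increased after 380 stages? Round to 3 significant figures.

The single-stage factor is √(M_heavy/M_light), so 380 stages give [√(352.04/349.03)]^380 = (352.04/349.03)^(380/2).
= 1.00862^190 = 5.11.

5.11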